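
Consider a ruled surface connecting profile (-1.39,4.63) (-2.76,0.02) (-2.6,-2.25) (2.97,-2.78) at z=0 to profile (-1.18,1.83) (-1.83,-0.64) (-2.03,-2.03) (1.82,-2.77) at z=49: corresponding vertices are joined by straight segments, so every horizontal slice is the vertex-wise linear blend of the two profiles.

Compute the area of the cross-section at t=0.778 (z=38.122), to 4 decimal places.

Cross-section at t=0.778: each vertex is (1-t)·p0[i] + t·p1[i].
  v1: (1-0.778)·(-1.39,4.63) + 0.778·(-1.18,1.83) = (-1.2266,2.4516)
  v2: (1-0.778)·(-2.76,0.02) + 0.778·(-1.83,-0.64) = (-2.0365,-0.4935)
  v3: (1-0.778)·(-2.6,-2.25) + 0.778·(-2.03,-2.03) = (-2.1565,-2.0788)
  v4: (1-0.778)·(2.97,-2.78) + 0.778·(1.82,-2.77) = (2.0753,-2.7722)
Shoelace sum Σ(x_i·y_{i+1} − x_{i+1}·y_i):
  i=1: -1.2266·-0.4935 − -2.0365·2.4516 = +5.5979 (running +5.5979)
  i=2: -2.0365·-2.0788 − -2.1565·-0.4935 = +3.1693 (running +8.7672)
  i=3: -2.1565·-2.7722 − 2.0753·-2.0788 = +10.2926 (running +19.0598)
  i=4: 2.0753·2.4516 − -1.2266·-2.7722 = +1.6873 (running +20.7471)
Area = |Σ|/2 = |20.7471|/2 = 10.3736

Area at t=0.778: 10.3736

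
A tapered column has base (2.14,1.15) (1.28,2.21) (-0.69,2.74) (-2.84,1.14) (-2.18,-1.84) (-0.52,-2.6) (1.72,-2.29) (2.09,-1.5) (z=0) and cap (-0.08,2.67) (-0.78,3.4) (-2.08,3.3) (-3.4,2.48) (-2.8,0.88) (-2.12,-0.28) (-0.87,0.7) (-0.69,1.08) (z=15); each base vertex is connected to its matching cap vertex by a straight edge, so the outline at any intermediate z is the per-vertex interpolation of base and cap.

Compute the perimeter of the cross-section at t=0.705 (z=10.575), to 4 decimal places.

Perimeter at t=0.705: 12.2594

Cross-section at t=0.705: each vertex is (1-t)·p0[i] + t·p1[i].
  v1: (1-0.705)·(2.14,1.15) + 0.705·(-0.08,2.67) = (0.5749,2.2216)
  v2: (1-0.705)·(1.28,2.21) + 0.705·(-0.78,3.4) = (-0.1723,3.0489)
  v3: (1-0.705)·(-0.69,2.74) + 0.705·(-2.08,3.3) = (-1.6700,3.1348)
  v4: (1-0.705)·(-2.84,1.14) + 0.705·(-3.4,2.48) = (-3.2348,2.0847)
  v5: (1-0.705)·(-2.18,-1.84) + 0.705·(-2.8,0.88) = (-2.6171,0.0776)
  v6: (1-0.705)·(-0.52,-2.6) + 0.705·(-2.12,-0.28) = (-1.6480,-0.9644)
  v7: (1-0.705)·(1.72,-2.29) + 0.705·(-0.87,0.7) = (-0.1059,-0.1821)
  v8: (1-0.705)·(2.09,-1.5) + 0.705·(-0.69,1.08) = (0.1301,0.3189)
Perimeter = Σ |v_{i+1} − v_i|:
  edge 1→2: √(-0.7472² + 0.8274²) = 1.1148 (running 1.1148)
  edge 2→3: √(-1.4977² + 0.0859²) = 1.5001 (running 2.6149)
  edge 3→4: √(-1.5648² + -1.0501²) = 1.8845 (running 4.4995)
  edge 4→5: √(0.6177² + -2.0071²) = 2.1000 (running 6.5995)
  edge 5→6: √(0.9691² + -1.0420²) = 1.4230 (running 8.0225)
  edge 6→7: √(1.5421² + 0.7823²) = 1.7292 (running 9.7516)
  edge 7→8: √(0.2360² + 0.5010²) = 0.5538 (running 10.3054)
  edge 8→1: √(0.4448² + 1.9027²) = 1.9540 (running 12.2594)
Perimeter = 12.2594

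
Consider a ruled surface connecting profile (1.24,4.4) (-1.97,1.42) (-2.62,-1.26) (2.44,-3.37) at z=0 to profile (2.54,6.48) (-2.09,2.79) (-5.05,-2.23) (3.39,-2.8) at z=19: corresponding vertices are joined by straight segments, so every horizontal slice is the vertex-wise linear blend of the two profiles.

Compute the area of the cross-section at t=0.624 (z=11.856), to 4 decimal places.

Area at t=0.624: 35.5653

Cross-section at t=0.624: each vertex is (1-t)·p0[i] + t·p1[i].
  v1: (1-0.624)·(1.24,4.4) + 0.624·(2.54,6.48) = (2.0512,5.6979)
  v2: (1-0.624)·(-1.97,1.42) + 0.624·(-2.09,2.79) = (-2.0449,2.2749)
  v3: (1-0.624)·(-2.62,-1.26) + 0.624·(-5.05,-2.23) = (-4.1363,-1.8653)
  v4: (1-0.624)·(2.44,-3.37) + 0.624·(3.39,-2.8) = (3.0328,-3.0143)
Shoelace sum Σ(x_i·y_{i+1} − x_{i+1}·y_i):
  i=1: 2.0512·2.2749 − -2.0449·5.6979 = +16.3178 (running +16.3178)
  i=2: -2.0449·-1.8653 − -4.1363·2.2749 = +13.2239 (running +29.5417)
  i=3: -4.1363·-3.0143 − 3.0328·-1.8653 = +18.1252 (running +47.6669)
  i=4: 3.0328·5.6979 − 2.0512·-3.0143 = +23.4636 (running +71.1305)
Area = |Σ|/2 = |71.1305|/2 = 35.5653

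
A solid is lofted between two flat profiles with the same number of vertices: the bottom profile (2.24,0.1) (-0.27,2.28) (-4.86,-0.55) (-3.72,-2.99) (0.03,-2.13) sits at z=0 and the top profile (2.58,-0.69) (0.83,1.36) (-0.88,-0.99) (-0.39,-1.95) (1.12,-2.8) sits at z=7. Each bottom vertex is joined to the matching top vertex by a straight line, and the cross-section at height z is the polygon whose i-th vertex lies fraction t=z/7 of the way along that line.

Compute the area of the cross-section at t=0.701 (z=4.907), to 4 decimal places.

Cross-section at t=0.701: each vertex is (1-t)·p0[i] + t·p1[i].
  v1: (1-0.701)·(2.24,0.1) + 0.701·(2.58,-0.69) = (2.4783,-0.4538)
  v2: (1-0.701)·(-0.27,2.28) + 0.701·(0.83,1.36) = (0.5011,1.6351)
  v3: (1-0.701)·(-4.86,-0.55) + 0.701·(-0.88,-0.99) = (-2.0700,-0.8584)
  v4: (1-0.701)·(-3.72,-2.99) + 0.701·(-0.39,-1.95) = (-1.3857,-2.2610)
  v5: (1-0.701)·(0.03,-2.13) + 0.701·(1.12,-2.8) = (0.7941,-2.5997)
Shoelace sum Σ(x_i·y_{i+1} − x_{i+1}·y_i):
  i=1: 2.4783·1.6351 − 0.5011·-0.4538 = +4.2797 (running +4.2797)
  i=2: 0.5011·-0.8584 − -2.0700·1.6351 = +2.9545 (running +7.2342)
  i=3: -2.0700·-2.2610 − -1.3857·-0.8584 = +3.4907 (running +10.7249)
  i=4: -1.3857·-2.5997 − 0.7941·-2.2610 = +5.3977 (running +16.1226)
  i=5: 0.7941·-0.4538 − 2.4783·-2.5997 = +6.0825 (running +22.2051)
Area = |Σ|/2 = |22.2051|/2 = 11.1025

Area at t=0.701: 11.1025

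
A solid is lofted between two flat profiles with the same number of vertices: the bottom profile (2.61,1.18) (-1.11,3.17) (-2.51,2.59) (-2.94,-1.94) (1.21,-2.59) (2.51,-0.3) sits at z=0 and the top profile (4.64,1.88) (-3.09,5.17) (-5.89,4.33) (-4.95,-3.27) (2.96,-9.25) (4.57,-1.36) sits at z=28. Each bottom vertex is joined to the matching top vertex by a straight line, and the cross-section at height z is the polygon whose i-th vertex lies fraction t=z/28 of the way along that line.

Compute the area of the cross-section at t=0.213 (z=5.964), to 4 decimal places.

Cross-section at t=0.213: each vertex is (1-t)·p0[i] + t·p1[i].
  v1: (1-0.213)·(2.61,1.18) + 0.213·(4.64,1.88) = (3.0424,1.3291)
  v2: (1-0.213)·(-1.11,3.17) + 0.213·(-3.09,5.17) = (-1.5317,3.5960)
  v3: (1-0.213)·(-2.51,2.59) + 0.213·(-5.89,4.33) = (-3.2299,2.9606)
  v4: (1-0.213)·(-2.94,-1.94) + 0.213·(-4.95,-3.27) = (-3.3681,-2.2233)
  v5: (1-0.213)·(1.21,-2.59) + 0.213·(2.96,-9.25) = (1.5827,-4.0086)
  v6: (1-0.213)·(2.51,-0.3) + 0.213·(4.57,-1.36) = (2.9488,-0.5258)
Shoelace sum Σ(x_i·y_{i+1} − x_{i+1}·y_i):
  i=1: 3.0424·3.5960 − -1.5317·1.3291 = +12.9763 (running +12.9763)
  i=2: -1.5317·2.9606 − -3.2299·3.5960 = +7.0800 (running +20.0562)
  i=3: -3.2299·-2.2233 − -3.3681·2.9606 = +17.1528 (running +37.2091)
  i=4: -3.3681·-4.0086 − 1.5827·-2.2233 = +17.0203 (running +54.2294)
  i=5: 1.5827·-0.5258 − 2.9488·-4.0086 = +10.9882 (running +65.2177)
  i=6: 2.9488·1.3291 − 3.0424·-0.5258 = +5.5189 (running +70.7365)
Area = |Σ|/2 = |70.7365|/2 = 35.3683

Area at t=0.213: 35.3683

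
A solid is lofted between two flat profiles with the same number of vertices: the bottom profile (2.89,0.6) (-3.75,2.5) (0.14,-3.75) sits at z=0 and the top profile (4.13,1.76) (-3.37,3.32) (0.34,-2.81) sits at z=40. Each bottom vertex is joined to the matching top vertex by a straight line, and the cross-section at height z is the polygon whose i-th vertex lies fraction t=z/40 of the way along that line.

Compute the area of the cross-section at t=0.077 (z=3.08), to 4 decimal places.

Area at t=0.077: 17.2944

Cross-section at t=0.077: each vertex is (1-t)·p0[i] + t·p1[i].
  v1: (1-0.077)·(2.89,0.6) + 0.077·(4.13,1.76) = (2.9855,0.6893)
  v2: (1-0.077)·(-3.75,2.5) + 0.077·(-3.37,3.32) = (-3.7207,2.5631)
  v3: (1-0.077)·(0.14,-3.75) + 0.077·(0.34,-2.81) = (0.1554,-3.6776)
Shoelace sum Σ(x_i·y_{i+1} − x_{i+1}·y_i):
  i=1: 2.9855·2.5631 − -3.7207·0.6893 = +10.2170 (running +10.2170)
  i=2: -3.7207·-3.6776 − 0.1554·2.5631 = +13.2852 (running +23.5021)
  i=3: 0.1554·0.6893 − 2.9855·-3.6776 = +11.0866 (running +34.5887)
Area = |Σ|/2 = |34.5887|/2 = 17.2944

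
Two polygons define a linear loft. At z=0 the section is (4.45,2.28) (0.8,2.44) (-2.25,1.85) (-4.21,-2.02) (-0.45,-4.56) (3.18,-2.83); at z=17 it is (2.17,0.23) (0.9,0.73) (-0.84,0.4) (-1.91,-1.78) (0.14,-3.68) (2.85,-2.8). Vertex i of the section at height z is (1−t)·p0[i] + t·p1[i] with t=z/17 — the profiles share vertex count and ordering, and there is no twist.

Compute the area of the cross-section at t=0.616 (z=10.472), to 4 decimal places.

Area at t=0.616: 23.1001

Cross-section at t=0.616: each vertex is (1-t)·p0[i] + t·p1[i].
  v1: (1-0.616)·(4.45,2.28) + 0.616·(2.17,0.23) = (3.0455,1.0172)
  v2: (1-0.616)·(0.8,2.44) + 0.616·(0.9,0.73) = (0.8616,1.3866)
  v3: (1-0.616)·(-2.25,1.85) + 0.616·(-0.84,0.4) = (-1.3814,0.9568)
  v4: (1-0.616)·(-4.21,-2.02) + 0.616·(-1.91,-1.78) = (-2.7932,-1.8722)
  v5: (1-0.616)·(-0.45,-4.56) + 0.616·(0.14,-3.68) = (-0.0866,-4.0179)
  v6: (1-0.616)·(3.18,-2.83) + 0.616·(2.85,-2.8) = (2.9767,-2.8115)
Shoelace sum Σ(x_i·y_{i+1} − x_{i+1}·y_i):
  i=1: 3.0455·1.3866 − 0.8616·1.0172 = +3.3466 (running +3.3466)
  i=2: 0.8616·0.9568 − -1.3814·1.3866 = +2.7399 (running +6.0866)
  i=3: -1.3814·-1.8722 − -2.7932·0.9568 = +5.2588 (running +11.3454)
  i=4: -2.7932·-4.0179 − -0.0866·-1.8722 = +11.0608 (running +22.4062)
  i=5: -0.0866·-2.8115 − 2.9767·-4.0179 = +12.2036 (running +34.6098)
  i=6: 2.9767·1.0172 − 3.0455·-2.8115 = +11.5905 (running +46.2002)
Area = |Σ|/2 = |46.2002|/2 = 23.1001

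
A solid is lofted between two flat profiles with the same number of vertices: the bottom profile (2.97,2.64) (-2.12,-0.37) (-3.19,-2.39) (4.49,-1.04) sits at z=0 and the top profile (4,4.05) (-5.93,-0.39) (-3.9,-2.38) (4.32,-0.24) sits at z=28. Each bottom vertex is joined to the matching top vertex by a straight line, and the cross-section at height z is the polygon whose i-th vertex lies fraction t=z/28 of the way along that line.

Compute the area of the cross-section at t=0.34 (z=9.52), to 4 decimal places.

Cross-section at t=0.34: each vertex is (1-t)·p0[i] + t·p1[i].
  v1: (1-0.34)·(2.97,2.64) + 0.34·(4,4.05) = (3.3202,3.1194)
  v2: (1-0.34)·(-2.12,-0.37) + 0.34·(-5.93,-0.39) = (-3.4154,-0.3768)
  v3: (1-0.34)·(-3.19,-2.39) + 0.34·(-3.9,-2.38) = (-3.4314,-2.3866)
  v4: (1-0.34)·(4.49,-1.04) + 0.34·(4.32,-0.24) = (4.4322,-0.7680)
Shoelace sum Σ(x_i·y_{i+1} − x_{i+1}·y_i):
  i=1: 3.3202·-0.3768 − -3.4154·3.1194 = +9.4029 (running +9.4029)
  i=2: -3.4154·-2.3866 − -3.4314·-0.3768 = +6.8582 (running +16.2612)
  i=3: -3.4314·-0.7680 − 4.4322·-2.3866 = +13.2132 (running +29.4744)
  i=4: 4.4322·3.1194 − 3.3202·-0.7680 = +16.3757 (running +45.8501)
Area = |Σ|/2 = |45.8501|/2 = 22.9251

Area at t=0.34: 22.9251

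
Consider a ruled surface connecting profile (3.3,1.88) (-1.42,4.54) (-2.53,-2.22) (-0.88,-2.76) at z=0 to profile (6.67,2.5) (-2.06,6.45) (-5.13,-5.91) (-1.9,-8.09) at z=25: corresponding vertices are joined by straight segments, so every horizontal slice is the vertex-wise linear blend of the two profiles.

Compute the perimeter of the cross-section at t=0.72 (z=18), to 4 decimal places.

Cross-section at t=0.72: each vertex is (1-t)·p0[i] + t·p1[i].
  v1: (1-0.72)·(3.3,1.88) + 0.72·(6.67,2.5) = (5.7264,2.3264)
  v2: (1-0.72)·(-1.42,4.54) + 0.72·(-2.06,6.45) = (-1.8808,5.9152)
  v3: (1-0.72)·(-2.53,-2.22) + 0.72·(-5.13,-5.91) = (-4.4020,-4.8768)
  v4: (1-0.72)·(-0.88,-2.76) + 0.72·(-1.9,-8.09) = (-1.6144,-6.5976)
Perimeter = Σ |v_{i+1} − v_i|:
  edge 1→2: √(-7.6072² + 3.5888²) = 8.4112 (running 8.4112)
  edge 2→3: √(-2.5212² + -10.7920²) = 11.0826 (running 19.4938)
  edge 3→4: √(2.7876² + -1.7208²) = 3.2760 (running 22.7698)
  edge 4→1: √(7.3408² + 8.9240²) = 11.5553 (running 34.3251)
Perimeter = 34.3251

Perimeter at t=0.72: 34.3251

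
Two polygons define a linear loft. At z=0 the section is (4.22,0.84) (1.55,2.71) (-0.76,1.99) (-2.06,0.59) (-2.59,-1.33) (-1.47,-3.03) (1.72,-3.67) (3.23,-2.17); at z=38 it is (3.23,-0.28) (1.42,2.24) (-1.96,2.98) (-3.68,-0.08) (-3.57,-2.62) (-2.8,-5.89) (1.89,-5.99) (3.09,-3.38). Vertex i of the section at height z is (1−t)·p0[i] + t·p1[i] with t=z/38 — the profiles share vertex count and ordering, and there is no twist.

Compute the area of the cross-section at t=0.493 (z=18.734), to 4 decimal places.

Cross-section at t=0.493: each vertex is (1-t)·p0[i] + t·p1[i].
  v1: (1-0.493)·(4.22,0.84) + 0.493·(3.23,-0.28) = (3.7319,0.2878)
  v2: (1-0.493)·(1.55,2.71) + 0.493·(1.42,2.24) = (1.4859,2.4783)
  v3: (1-0.493)·(-0.76,1.99) + 0.493·(-1.96,2.98) = (-1.3516,2.4781)
  v4: (1-0.493)·(-2.06,0.59) + 0.493·(-3.68,-0.08) = (-2.8587,0.2597)
  v5: (1-0.493)·(-2.59,-1.33) + 0.493·(-3.57,-2.62) = (-3.0731,-1.9660)
  v6: (1-0.493)·(-1.47,-3.03) + 0.493·(-2.8,-5.89) = (-2.1257,-4.4400)
  v7: (1-0.493)·(1.72,-3.67) + 0.493·(1.89,-5.99) = (1.8038,-4.8138)
  v8: (1-0.493)·(3.23,-2.17) + 0.493·(3.09,-3.38) = (3.1610,-2.7665)
Shoelace sum Σ(x_i·y_{i+1} − x_{i+1}·y_i):
  i=1: 3.7319·2.4783 − 1.4859·0.2878 = +8.8211 (running +8.8211)
  i=2: 1.4859·2.4781 − -1.3516·2.4783 = +7.0318 (running +15.8529)
  i=3: -1.3516·0.2597 − -2.8587·2.4781 = +6.7330 (running +22.5859)
  i=4: -2.8587·-1.9660 − -3.0731·0.2597 = +6.4181 (running +29.0040)
  i=5: -3.0731·-4.4400 − -2.1257·-1.9660 = +9.4656 (running +38.4696)
  i=6: -2.1257·-4.8138 − 1.8038·-4.4400 = +18.2414 (running +56.7111)
  i=7: 1.8038·-2.7665 − 3.1610·-4.8138 = +10.2259 (running +66.9370)
  i=8: 3.1610·0.2878 − 3.7319·-2.7665 = +11.2344 (running +78.1713)
Area = |Σ|/2 = |78.1713|/2 = 39.0857

Area at t=0.493: 39.0857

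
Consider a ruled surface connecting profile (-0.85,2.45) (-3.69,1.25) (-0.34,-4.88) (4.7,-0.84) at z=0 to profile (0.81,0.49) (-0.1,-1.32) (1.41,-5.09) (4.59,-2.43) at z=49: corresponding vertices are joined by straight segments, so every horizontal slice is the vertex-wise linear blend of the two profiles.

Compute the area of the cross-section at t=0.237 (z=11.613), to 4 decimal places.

Area at t=0.237: 25.4839

Cross-section at t=0.237: each vertex is (1-t)·p0[i] + t·p1[i].
  v1: (1-0.237)·(-0.85,2.45) + 0.237·(0.81,0.49) = (-0.4566,1.9855)
  v2: (1-0.237)·(-3.69,1.25) + 0.237·(-0.1,-1.32) = (-2.8392,0.6409)
  v3: (1-0.237)·(-0.34,-4.88) + 0.237·(1.41,-5.09) = (0.0747,-4.9298)
  v4: (1-0.237)·(4.7,-0.84) + 0.237·(4.59,-2.43) = (4.6739,-1.2168)
Shoelace sum Σ(x_i·y_{i+1} − x_{i+1}·y_i):
  i=1: -0.4566·0.6409 − -2.8392·1.9855 = +5.3445 (running +5.3445)
  i=2: -2.8392·-4.9298 − 0.0747·0.6409 = +13.9485 (running +19.2930)
  i=3: 0.0747·-1.2168 − 4.6739·-4.9298 = +22.9504 (running +42.2435)
  i=4: 4.6739·1.9855 − -0.4566·-1.2168 = +8.7244 (running +50.9679)
Area = |Σ|/2 = |50.9679|/2 = 25.4839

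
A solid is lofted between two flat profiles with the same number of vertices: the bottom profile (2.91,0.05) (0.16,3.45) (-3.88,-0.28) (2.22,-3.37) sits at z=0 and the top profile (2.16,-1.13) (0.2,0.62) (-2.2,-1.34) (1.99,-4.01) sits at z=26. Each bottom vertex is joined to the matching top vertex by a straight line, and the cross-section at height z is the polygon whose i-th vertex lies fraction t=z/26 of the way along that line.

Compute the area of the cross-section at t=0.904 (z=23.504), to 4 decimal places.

Area at t=0.904: 11.3174

Cross-section at t=0.904: each vertex is (1-t)·p0[i] + t·p1[i].
  v1: (1-0.904)·(2.91,0.05) + 0.904·(2.16,-1.13) = (2.2320,-1.0167)
  v2: (1-0.904)·(0.16,3.45) + 0.904·(0.2,0.62) = (0.1962,0.8917)
  v3: (1-0.904)·(-3.88,-0.28) + 0.904·(-2.2,-1.34) = (-2.3613,-1.2382)
  v4: (1-0.904)·(2.22,-3.37) + 0.904·(1.99,-4.01) = (2.0121,-3.9486)
Shoelace sum Σ(x_i·y_{i+1} − x_{i+1}·y_i):
  i=1: 2.2320·0.8917 − 0.1962·-1.0167 = +2.1897 (running +2.1897)
  i=2: 0.1962·-1.2382 − -2.3613·0.8917 = +1.8626 (running +4.0523)
  i=3: -2.3613·-3.9486 − 2.0121·-1.2382 = +11.8151 (running +15.8674)
  i=4: 2.0121·-1.0167 − 2.2320·-3.9486 = +6.7675 (running +22.6348)
Area = |Σ|/2 = |22.6348|/2 = 11.3174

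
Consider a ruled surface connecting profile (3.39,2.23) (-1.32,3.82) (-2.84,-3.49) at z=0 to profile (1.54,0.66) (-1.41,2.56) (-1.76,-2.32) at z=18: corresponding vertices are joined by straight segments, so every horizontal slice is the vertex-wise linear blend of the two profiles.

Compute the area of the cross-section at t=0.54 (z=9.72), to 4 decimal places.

Area at t=0.54: 12.0551

Cross-section at t=0.54: each vertex is (1-t)·p0[i] + t·p1[i].
  v1: (1-0.54)·(3.39,2.23) + 0.54·(1.54,0.66) = (2.3910,1.3822)
  v2: (1-0.54)·(-1.32,3.82) + 0.54·(-1.41,2.56) = (-1.3686,3.1396)
  v3: (1-0.54)·(-2.84,-3.49) + 0.54·(-1.76,-2.32) = (-2.2568,-2.8582)
Shoelace sum Σ(x_i·y_{i+1} − x_{i+1}·y_i):
  i=1: 2.3910·3.1396 − -1.3686·1.3822 = +9.3985 (running +9.3985)
  i=2: -1.3686·-2.8582 − -2.2568·3.1396 = +10.9972 (running +20.3956)
  i=3: -2.2568·1.3822 − 2.3910·-2.8582 = +3.7146 (running +24.1103)
Area = |Σ|/2 = |24.1103|/2 = 12.0551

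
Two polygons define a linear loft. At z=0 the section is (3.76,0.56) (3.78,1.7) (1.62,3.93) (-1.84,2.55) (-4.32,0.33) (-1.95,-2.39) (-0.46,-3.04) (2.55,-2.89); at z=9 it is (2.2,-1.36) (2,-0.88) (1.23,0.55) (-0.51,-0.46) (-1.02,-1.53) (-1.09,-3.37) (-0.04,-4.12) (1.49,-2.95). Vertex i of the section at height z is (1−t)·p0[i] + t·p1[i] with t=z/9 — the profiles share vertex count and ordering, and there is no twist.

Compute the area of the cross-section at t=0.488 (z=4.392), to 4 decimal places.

Cross-section at t=0.488: each vertex is (1-t)·p0[i] + t·p1[i].
  v1: (1-0.488)·(3.76,0.56) + 0.488·(2.2,-1.36) = (2.9987,-0.3770)
  v2: (1-0.488)·(3.78,1.7) + 0.488·(2,-0.88) = (2.9114,0.4410)
  v3: (1-0.488)·(1.62,3.93) + 0.488·(1.23,0.55) = (1.4297,2.2806)
  v4: (1-0.488)·(-1.84,2.55) + 0.488·(-0.51,-0.46) = (-1.1910,1.0811)
  v5: (1-0.488)·(-4.32,0.33) + 0.488·(-1.02,-1.53) = (-2.7096,-0.5777)
  v6: (1-0.488)·(-1.95,-2.39) + 0.488·(-1.09,-3.37) = (-1.5303,-2.8682)
  v7: (1-0.488)·(-0.46,-3.04) + 0.488·(-0.04,-4.12) = (-0.2550,-3.5670)
  v8: (1-0.488)·(2.55,-2.89) + 0.488·(1.49,-2.95) = (2.0327,-2.9193)
Shoelace sum Σ(x_i·y_{i+1} − x_{i+1}·y_i):
  i=1: 2.9987·0.4410 − 2.9114·-0.3770 = +2.4198 (running +2.4198)
  i=2: 2.9114·2.2806 − 1.4297·0.4410 = +6.0091 (running +8.4289)
  i=3: 1.4297·1.0811 − -1.1910·2.2806 = +4.2617 (running +12.6906)
  i=4: -1.1910·-0.5777 − -2.7096·1.0811 = +3.6174 (running +16.3080)
  i=5: -2.7096·-2.8682 − -1.5303·-0.5777 = +6.8877 (running +23.1957)
  i=6: -1.5303·-3.5670 − -0.2550·-2.8682 = +4.7272 (running +27.9229)
  i=7: -0.2550·-2.9193 − 2.0327·-3.5670 = +7.9953 (running +35.9183)
  i=8: 2.0327·-0.3770 − 2.9987·-2.9193 = +7.9878 (running +43.9061)
Area = |Σ|/2 = |43.9061|/2 = 21.9531

Area at t=0.488: 21.9531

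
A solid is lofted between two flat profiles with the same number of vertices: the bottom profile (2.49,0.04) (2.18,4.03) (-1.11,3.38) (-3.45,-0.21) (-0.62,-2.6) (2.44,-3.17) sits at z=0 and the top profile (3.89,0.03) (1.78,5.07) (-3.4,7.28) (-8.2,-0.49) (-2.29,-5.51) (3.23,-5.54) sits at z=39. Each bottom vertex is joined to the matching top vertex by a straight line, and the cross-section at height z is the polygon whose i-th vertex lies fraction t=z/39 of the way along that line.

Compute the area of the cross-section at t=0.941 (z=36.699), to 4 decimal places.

Area at t=0.941: 98.0943

Cross-section at t=0.941: each vertex is (1-t)·p0[i] + t·p1[i].
  v1: (1-0.941)·(2.49,0.04) + 0.941·(3.89,0.03) = (3.8074,0.0306)
  v2: (1-0.941)·(2.18,4.03) + 0.941·(1.78,5.07) = (1.8036,5.0086)
  v3: (1-0.941)·(-1.11,3.38) + 0.941·(-3.4,7.28) = (-3.2649,7.0499)
  v4: (1-0.941)·(-3.45,-0.21) + 0.941·(-8.2,-0.49) = (-7.9197,-0.4735)
  v5: (1-0.941)·(-0.62,-2.6) + 0.941·(-2.29,-5.51) = (-2.1915,-5.3383)
  v6: (1-0.941)·(2.44,-3.17) + 0.941·(3.23,-5.54) = (3.1834,-5.4002)
Shoelace sum Σ(x_i·y_{i+1} − x_{i+1}·y_i):
  i=1: 3.8074·5.0086 − 1.8036·0.0306 = +19.0147 (running +19.0147)
  i=2: 1.8036·7.0499 − -3.2649·5.0086 = +29.0679 (running +48.0826)
  i=3: -3.2649·-0.4735 − -7.9197·7.0499 = +57.3793 (running +105.4619)
  i=4: -7.9197·-5.3383 − -2.1915·-0.4735 = +41.2405 (running +146.7024)
  i=5: -2.1915·-5.4002 − 3.1834·-5.3383 = +28.8282 (running +175.5306)
  i=6: 3.1834·0.0306 − 3.8074·-5.4002 = +20.6580 (running +196.1886)
Area = |Σ|/2 = |196.1886|/2 = 98.0943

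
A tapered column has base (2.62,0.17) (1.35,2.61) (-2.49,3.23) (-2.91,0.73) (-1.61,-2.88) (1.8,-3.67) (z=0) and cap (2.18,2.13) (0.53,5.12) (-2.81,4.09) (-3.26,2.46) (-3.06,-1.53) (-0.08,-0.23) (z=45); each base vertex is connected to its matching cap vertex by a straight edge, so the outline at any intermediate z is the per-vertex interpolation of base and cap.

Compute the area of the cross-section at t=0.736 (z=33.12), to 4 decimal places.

Area at t=0.736: 24.6477

Cross-section at t=0.736: each vertex is (1-t)·p0[i] + t·p1[i].
  v1: (1-0.736)·(2.62,0.17) + 0.736·(2.18,2.13) = (2.2962,1.6126)
  v2: (1-0.736)·(1.35,2.61) + 0.736·(0.53,5.12) = (0.7465,4.4574)
  v3: (1-0.736)·(-2.49,3.23) + 0.736·(-2.81,4.09) = (-2.7255,3.8630)
  v4: (1-0.736)·(-2.91,0.73) + 0.736·(-3.26,2.46) = (-3.1676,2.0033)
  v5: (1-0.736)·(-1.61,-2.88) + 0.736·(-3.06,-1.53) = (-2.6772,-1.8864)
  v6: (1-0.736)·(1.8,-3.67) + 0.736·(-0.08,-0.23) = (0.4163,-1.1382)
Shoelace sum Σ(x_i·y_{i+1} − x_{i+1}·y_i):
  i=1: 2.2962·4.4574 − 0.7465·1.6126 = +9.0311 (running +9.0311)
  i=2: 0.7465·3.8630 − -2.7255·4.4574 = +15.0322 (running +24.0633)
  i=3: -2.7255·2.0033 − -3.1676·3.8630 = +6.7763 (running +30.8396)
  i=4: -3.1676·-1.8864 − -2.6772·2.0033 = +11.3385 (running +42.1782)
  i=5: -2.6772·-1.1382 − 0.4163·-1.8864 = +3.8324 (running +46.0106)
  i=6: 0.4163·1.6126 − 2.2962·-1.1382 = +3.2847 (running +49.2954)
Area = |Σ|/2 = |49.2954|/2 = 24.6477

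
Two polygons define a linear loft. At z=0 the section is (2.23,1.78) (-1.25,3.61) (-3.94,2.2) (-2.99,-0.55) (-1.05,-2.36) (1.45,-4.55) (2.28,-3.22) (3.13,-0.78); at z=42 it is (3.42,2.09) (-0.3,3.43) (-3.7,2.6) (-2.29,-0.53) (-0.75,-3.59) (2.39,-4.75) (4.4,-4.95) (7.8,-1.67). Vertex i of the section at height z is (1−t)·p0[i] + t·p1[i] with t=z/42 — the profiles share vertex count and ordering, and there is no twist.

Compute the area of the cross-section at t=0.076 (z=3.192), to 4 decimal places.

Area at t=0.076: 34.8097

Cross-section at t=0.076: each vertex is (1-t)·p0[i] + t·p1[i].
  v1: (1-0.076)·(2.23,1.78) + 0.076·(3.42,2.09) = (2.3204,1.8036)
  v2: (1-0.076)·(-1.25,3.61) + 0.076·(-0.3,3.43) = (-1.1778,3.5963)
  v3: (1-0.076)·(-3.94,2.2) + 0.076·(-3.7,2.6) = (-3.9218,2.2304)
  v4: (1-0.076)·(-2.99,-0.55) + 0.076·(-2.29,-0.53) = (-2.9368,-0.5485)
  v5: (1-0.076)·(-1.05,-2.36) + 0.076·(-0.75,-3.59) = (-1.0272,-2.4535)
  v6: (1-0.076)·(1.45,-4.55) + 0.076·(2.39,-4.75) = (1.5214,-4.5652)
  v7: (1-0.076)·(2.28,-3.22) + 0.076·(4.4,-4.95) = (2.4411,-3.3515)
  v8: (1-0.076)·(3.13,-0.78) + 0.076·(7.8,-1.67) = (3.4849,-0.8476)
Shoelace sum Σ(x_i·y_{i+1} − x_{i+1}·y_i):
  i=1: 2.3204·3.5963 − -1.1778·1.8036 = +10.4693 (running +10.4693)
  i=2: -1.1778·2.2304 − -3.9218·3.5963 = +11.4769 (running +21.9462)
  i=3: -3.9218·-0.5485 − -2.9368·2.2304 = +8.7012 (running +30.6475)
  i=4: -2.9368·-2.4535 − -1.0272·-0.5485 = +6.6420 (running +37.2894)
  i=5: -1.0272·-4.5652 − 1.5214·-2.4535 = +8.4222 (running +45.7116)
  i=6: 1.5214·-3.3515 − 2.4411·-4.5652 = +6.0451 (running +51.7568)
  i=7: 2.4411·-0.8476 − 3.4849·-3.3515 = +9.6104 (running +61.3672)
  i=8: 3.4849·1.8036 − 2.3204·-0.8476 = +8.2522 (running +69.6194)
Area = |Σ|/2 = |69.6194|/2 = 34.8097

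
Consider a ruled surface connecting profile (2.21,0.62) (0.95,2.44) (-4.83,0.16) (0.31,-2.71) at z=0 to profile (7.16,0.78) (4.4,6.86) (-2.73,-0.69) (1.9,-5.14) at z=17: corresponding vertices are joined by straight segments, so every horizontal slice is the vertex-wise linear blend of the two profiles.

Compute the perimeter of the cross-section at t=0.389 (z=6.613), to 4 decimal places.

Perimeter at t=0.389: 23.0254

Cross-section at t=0.389: each vertex is (1-t)·p0[i] + t·p1[i].
  v1: (1-0.389)·(2.21,0.62) + 0.389·(7.16,0.78) = (4.1356,0.6822)
  v2: (1-0.389)·(0.95,2.44) + 0.389·(4.4,6.86) = (2.2921,4.1594)
  v3: (1-0.389)·(-4.83,0.16) + 0.389·(-2.73,-0.69) = (-4.0131,-0.1706)
  v4: (1-0.389)·(0.31,-2.71) + 0.389·(1.9,-5.14) = (0.9285,-3.6553)
Perimeter = Σ |v_{i+1} − v_i|:
  edge 1→2: √(-1.8435² + 3.4771²) = 3.9356 (running 3.9356)
  edge 2→3: √(-6.3051² + -4.3300²) = 7.6488 (running 11.5844)
  edge 3→4: √(4.9416² + -3.4846²) = 6.0467 (running 17.6311)
  edge 4→1: √(3.2070² + 4.3375²) = 5.3944 (running 23.0254)
Perimeter = 23.0254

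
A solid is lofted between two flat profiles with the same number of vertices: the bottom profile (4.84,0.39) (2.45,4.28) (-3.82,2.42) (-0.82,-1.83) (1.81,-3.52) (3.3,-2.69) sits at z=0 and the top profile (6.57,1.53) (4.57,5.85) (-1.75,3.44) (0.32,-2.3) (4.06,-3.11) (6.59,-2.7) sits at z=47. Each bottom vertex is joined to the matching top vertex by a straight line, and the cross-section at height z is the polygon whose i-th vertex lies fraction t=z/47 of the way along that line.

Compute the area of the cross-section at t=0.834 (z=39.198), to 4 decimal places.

Area at t=0.834: 50.6383

Cross-section at t=0.834: each vertex is (1-t)·p0[i] + t·p1[i].
  v1: (1-0.834)·(4.84,0.39) + 0.834·(6.57,1.53) = (6.2828,1.3408)
  v2: (1-0.834)·(2.45,4.28) + 0.834·(4.57,5.85) = (4.2181,5.5894)
  v3: (1-0.834)·(-3.82,2.42) + 0.834·(-1.75,3.44) = (-2.0936,3.2707)
  v4: (1-0.834)·(-0.82,-1.83) + 0.834·(0.32,-2.3) = (0.1308,-2.2220)
  v5: (1-0.834)·(1.81,-3.52) + 0.834·(4.06,-3.11) = (3.6865,-3.1781)
  v6: (1-0.834)·(3.3,-2.69) + 0.834·(6.59,-2.7) = (6.0439,-2.6983)
Shoelace sum Σ(x_i·y_{i+1} − x_{i+1}·y_i):
  i=1: 6.2828·5.5894 − 4.2181·1.3408 = +29.4616 (running +29.4616)
  i=2: 4.2181·3.2707 − -2.0936·5.5894 = +25.4980 (running +54.9597)
  i=3: -2.0936·-2.2220 − 0.1308·3.2707 = +4.2243 (running +59.1840)
  i=4: 0.1308·-3.1781 − 3.6865·-2.2220 = +7.7758 (running +66.9597)
  i=5: 3.6865·-2.6983 − 6.0439·-3.1781 = +9.2603 (running +76.2201)
  i=6: 6.0439·1.3408 − 6.2828·-2.6983 = +25.0566 (running +101.2766)
Area = |Σ|/2 = |101.2766|/2 = 50.6383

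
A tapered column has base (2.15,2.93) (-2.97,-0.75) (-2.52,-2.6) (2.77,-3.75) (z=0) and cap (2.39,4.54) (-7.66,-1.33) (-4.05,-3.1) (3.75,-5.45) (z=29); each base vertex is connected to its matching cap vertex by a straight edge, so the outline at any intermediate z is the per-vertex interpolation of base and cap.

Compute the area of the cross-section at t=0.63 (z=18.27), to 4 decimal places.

Area at t=0.63: 42.6559

Cross-section at t=0.63: each vertex is (1-t)·p0[i] + t·p1[i].
  v1: (1-0.63)·(2.15,2.93) + 0.63·(2.39,4.54) = (2.3012,3.9443)
  v2: (1-0.63)·(-2.97,-0.75) + 0.63·(-7.66,-1.33) = (-5.9247,-1.1154)
  v3: (1-0.63)·(-2.52,-2.6) + 0.63·(-4.05,-3.1) = (-3.4839,-2.9150)
  v4: (1-0.63)·(2.77,-3.75) + 0.63·(3.75,-5.45) = (3.3874,-4.8210)
Shoelace sum Σ(x_i·y_{i+1} − x_{i+1}·y_i):
  i=1: 2.3012·-1.1154 − -5.9247·3.9443 = +20.8020 (running +20.8020)
  i=2: -5.9247·-2.9150 − -3.4839·-1.1154 = +13.3846 (running +34.1866)
  i=3: -3.4839·-4.8210 − 3.3874·-2.9150 = +26.6702 (running +60.8567)
  i=4: 3.3874·3.9443 − 2.3012·-4.8210 = +24.4550 (running +85.3118)
Area = |Σ|/2 = |85.3118|/2 = 42.6559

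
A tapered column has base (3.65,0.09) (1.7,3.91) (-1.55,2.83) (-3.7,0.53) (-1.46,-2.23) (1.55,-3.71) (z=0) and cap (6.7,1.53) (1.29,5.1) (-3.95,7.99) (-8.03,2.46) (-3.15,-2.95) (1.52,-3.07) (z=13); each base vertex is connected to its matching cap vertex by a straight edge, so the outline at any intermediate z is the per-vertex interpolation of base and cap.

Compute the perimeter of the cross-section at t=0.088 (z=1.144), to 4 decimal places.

Perimeter at t=0.088: 23.2496

Cross-section at t=0.088: each vertex is (1-t)·p0[i] + t·p1[i].
  v1: (1-0.088)·(3.65,0.09) + 0.088·(6.7,1.53) = (3.9184,0.2167)
  v2: (1-0.088)·(1.7,3.91) + 0.088·(1.29,5.1) = (1.6639,4.0147)
  v3: (1-0.088)·(-1.55,2.83) + 0.088·(-3.95,7.99) = (-1.7612,3.2841)
  v4: (1-0.088)·(-3.7,0.53) + 0.088·(-8.03,2.46) = (-4.0810,0.6998)
  v5: (1-0.088)·(-1.46,-2.23) + 0.088·(-3.15,-2.95) = (-1.6087,-2.2934)
  v6: (1-0.088)·(1.55,-3.71) + 0.088·(1.52,-3.07) = (1.5474,-3.6537)
Perimeter = Σ |v_{i+1} − v_i|:
  edge 1→2: √(-2.2545² + 3.7980²) = 4.4167 (running 4.4167)
  edge 2→3: √(-3.4251² + -0.7306²) = 3.5022 (running 7.9189)
  edge 3→4: √(-2.3198² + -2.5842²) = 3.4727 (running 11.3917)
  edge 4→5: √(2.4723² + -2.9932²) = 3.8822 (running 15.2739)
  edge 5→6: √(3.1561² + -1.3603²) = 3.4368 (running 18.7106)
  edge 6→1: √(2.3710² + 3.8704²) = 4.5389 (running 23.2496)
Perimeter = 23.2496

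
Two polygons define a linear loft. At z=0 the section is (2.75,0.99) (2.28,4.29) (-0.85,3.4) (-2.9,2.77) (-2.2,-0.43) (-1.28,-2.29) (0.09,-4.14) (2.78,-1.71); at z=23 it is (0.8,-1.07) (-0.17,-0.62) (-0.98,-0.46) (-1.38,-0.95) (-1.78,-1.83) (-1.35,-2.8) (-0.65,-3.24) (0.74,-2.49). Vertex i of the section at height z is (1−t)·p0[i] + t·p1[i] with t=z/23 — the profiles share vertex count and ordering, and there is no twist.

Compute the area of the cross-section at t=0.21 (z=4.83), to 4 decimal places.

Cross-section at t=0.21: each vertex is (1-t)·p0[i] + t·p1[i].
  v1: (1-0.21)·(2.75,0.99) + 0.21·(0.8,-1.07) = (2.3405,0.5574)
  v2: (1-0.21)·(2.28,4.29) + 0.21·(-0.17,-0.62) = (1.7655,3.2589)
  v3: (1-0.21)·(-0.85,3.4) + 0.21·(-0.98,-0.46) = (-0.8773,2.5894)
  v4: (1-0.21)·(-2.9,2.77) + 0.21·(-1.38,-0.95) = (-2.5808,1.9888)
  v5: (1-0.21)·(-2.2,-0.43) + 0.21·(-1.78,-1.83) = (-2.1118,-0.7240)
  v6: (1-0.21)·(-1.28,-2.29) + 0.21·(-1.35,-2.8) = (-1.2947,-2.3971)
  v7: (1-0.21)·(0.09,-4.14) + 0.21·(-0.65,-3.24) = (-0.0654,-3.9510)
  v8: (1-0.21)·(2.78,-1.71) + 0.21·(0.74,-2.49) = (2.3516,-1.8738)
Shoelace sum Σ(x_i·y_{i+1} − x_{i+1}·y_i):
  i=1: 2.3405·3.2589 − 1.7655·0.5574 = +6.6434 (running +6.6434)
  i=2: 1.7655·2.5894 − -0.8773·3.2589 = +7.4306 (running +14.0740)
  i=3: -0.8773·1.9888 − -2.5808·2.5894 = +4.9379 (running +19.0119)
  i=4: -2.5808·-0.7240 − -2.1118·1.9888 = +6.0684 (running +25.0804)
  i=5: -2.1118·-2.3971 − -1.2947·-0.7240 = +4.1248 (running +29.2052)
  i=6: -1.2947·-3.9510 − -0.0654·-2.3971 = +4.9586 (running +34.1638)
  i=7: -0.0654·-1.8738 − 2.3516·-3.9510 = +9.4137 (running +43.5775)
  i=8: 2.3516·0.5574 − 2.3405·-1.8738 = +5.6964 (running +49.2739)
Area = |Σ|/2 = |49.2739|/2 = 24.6370

Area at t=0.21: 24.6370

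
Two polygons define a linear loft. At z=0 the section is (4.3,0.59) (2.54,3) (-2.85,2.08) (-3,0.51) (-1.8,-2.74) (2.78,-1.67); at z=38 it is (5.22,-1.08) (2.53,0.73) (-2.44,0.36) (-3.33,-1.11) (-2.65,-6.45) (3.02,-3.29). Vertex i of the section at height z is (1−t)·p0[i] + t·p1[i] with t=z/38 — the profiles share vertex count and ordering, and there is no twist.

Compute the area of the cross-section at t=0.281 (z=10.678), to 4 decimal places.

Area at t=0.281: 31.3529

Cross-section at t=0.281: each vertex is (1-t)·p0[i] + t·p1[i].
  v1: (1-0.281)·(4.3,0.59) + 0.281·(5.22,-1.08) = (4.5585,0.1207)
  v2: (1-0.281)·(2.54,3) + 0.281·(2.53,0.73) = (2.5372,2.3621)
  v3: (1-0.281)·(-2.85,2.08) + 0.281·(-2.44,0.36) = (-2.7348,1.5967)
  v4: (1-0.281)·(-3,0.51) + 0.281·(-3.33,-1.11) = (-3.0927,0.0548)
  v5: (1-0.281)·(-1.8,-2.74) + 0.281·(-2.65,-6.45) = (-2.0389,-3.7825)
  v6: (1-0.281)·(2.78,-1.67) + 0.281·(3.02,-3.29) = (2.8474,-2.1252)
Shoelace sum Σ(x_i·y_{i+1} − x_{i+1}·y_i):
  i=1: 4.5585·2.3621 − 2.5372·0.1207 = +10.4615 (running +10.4615)
  i=2: 2.5372·1.5967 − -2.7348·2.3621 = +10.5110 (running +20.9725)
  i=3: -2.7348·0.0548 − -3.0927·1.5967 = +4.7883 (running +25.7608)
  i=4: -3.0927·-3.7825 − -2.0389·0.0548 = +11.8100 (running +37.5708)
  i=5: -2.0389·-2.1252 − 2.8474·-3.7825 = +15.1035 (running +52.6742)
  i=6: 2.8474·0.1207 − 4.5585·-2.1252 = +10.0316 (running +62.7059)
Area = |Σ|/2 = |62.7059|/2 = 31.3529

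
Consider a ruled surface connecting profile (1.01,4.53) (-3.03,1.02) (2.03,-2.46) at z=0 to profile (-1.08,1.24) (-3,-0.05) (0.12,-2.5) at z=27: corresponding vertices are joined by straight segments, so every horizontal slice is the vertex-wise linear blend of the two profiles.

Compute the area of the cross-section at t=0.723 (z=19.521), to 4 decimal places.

Cross-section at t=0.723: each vertex is (1-t)·p0[i] + t·p1[i].
  v1: (1-0.723)·(1.01,4.53) + 0.723·(-1.08,1.24) = (-0.5011,2.1513)
  v2: (1-0.723)·(-3.03,1.02) + 0.723·(-3,-0.05) = (-3.0083,0.2464)
  v3: (1-0.723)·(2.03,-2.46) + 0.723·(0.12,-2.5) = (0.6491,-2.4889)
Shoelace sum Σ(x_i·y_{i+1} − x_{i+1}·y_i):
  i=1: -0.5011·0.2464 − -3.0083·2.1513 = +6.3484 (running +6.3484)
  i=2: -3.0083·-2.4889 − 0.6491·0.2464 = +7.3275 (running +13.6759)
  i=3: 0.6491·2.1513 − -0.5011·-2.4889 = +0.1492 (running +13.8252)
Area = |Σ|/2 = |13.8252|/2 = 6.9126

Area at t=0.723: 6.9126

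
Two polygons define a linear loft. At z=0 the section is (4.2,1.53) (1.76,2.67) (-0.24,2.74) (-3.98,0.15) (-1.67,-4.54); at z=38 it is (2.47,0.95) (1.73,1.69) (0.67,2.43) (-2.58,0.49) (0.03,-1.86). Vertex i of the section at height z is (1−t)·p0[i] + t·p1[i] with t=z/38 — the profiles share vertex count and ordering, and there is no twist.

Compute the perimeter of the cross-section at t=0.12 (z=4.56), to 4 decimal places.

Cross-section at t=0.12: each vertex is (1-t)·p0[i] + t·p1[i].
  v1: (1-0.12)·(4.2,1.53) + 0.12·(2.47,0.95) = (3.9924,1.4604)
  v2: (1-0.12)·(1.76,2.67) + 0.12·(1.73,1.69) = (1.7564,2.5524)
  v3: (1-0.12)·(-0.24,2.74) + 0.12·(0.67,2.43) = (-0.1308,2.7028)
  v4: (1-0.12)·(-3.98,0.15) + 0.12·(-2.58,0.49) = (-3.8120,0.1908)
  v5: (1-0.12)·(-1.67,-4.54) + 0.12·(0.03,-1.86) = (-1.4660,-4.2184)
Perimeter = Σ |v_{i+1} − v_i|:
  edge 1→2: √(-2.2360² + 1.0920²) = 2.4884 (running 2.4884)
  edge 2→3: √(-1.8872² + 0.1504²) = 1.8932 (running 4.3816)
  edge 3→4: √(-3.6812² + -2.5120²) = 4.4566 (running 8.8382)
  edge 4→5: √(2.3460² + -4.4092²) = 4.9945 (running 13.8327)
  edge 5→1: √(5.4584² + 5.6788²) = 7.8767 (running 21.7094)
Perimeter = 21.7094

Perimeter at t=0.12: 21.7094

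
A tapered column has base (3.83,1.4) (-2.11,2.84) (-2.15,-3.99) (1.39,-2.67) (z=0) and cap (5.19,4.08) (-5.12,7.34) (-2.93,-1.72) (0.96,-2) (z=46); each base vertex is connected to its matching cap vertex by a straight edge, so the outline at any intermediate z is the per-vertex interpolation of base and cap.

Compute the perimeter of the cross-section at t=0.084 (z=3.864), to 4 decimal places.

Cross-section at t=0.084: each vertex is (1-t)·p0[i] + t·p1[i].
  v1: (1-0.084)·(3.83,1.4) + 0.084·(5.19,4.08) = (3.9442,1.6251)
  v2: (1-0.084)·(-2.11,2.84) + 0.084·(-5.12,7.34) = (-2.3628,3.2180)
  v3: (1-0.084)·(-2.15,-3.99) + 0.084·(-2.93,-1.72) = (-2.2155,-3.7993)
  v4: (1-0.084)·(1.39,-2.67) + 0.084·(0.96,-2) = (1.3539,-2.6137)
Perimeter = Σ |v_{i+1} − v_i|:
  edge 1→2: √(-6.3071² + 1.5929²) = 6.5051 (running 6.5051)
  edge 2→3: √(0.1473² + -7.0173²) = 7.0189 (running 13.5240)
  edge 3→4: √(3.5694² + 1.1856²) = 3.7612 (running 17.2851)
  edge 4→1: √(2.5904² + 4.2388²) = 4.9677 (running 22.2528)
Perimeter = 22.2528

Perimeter at t=0.084: 22.2528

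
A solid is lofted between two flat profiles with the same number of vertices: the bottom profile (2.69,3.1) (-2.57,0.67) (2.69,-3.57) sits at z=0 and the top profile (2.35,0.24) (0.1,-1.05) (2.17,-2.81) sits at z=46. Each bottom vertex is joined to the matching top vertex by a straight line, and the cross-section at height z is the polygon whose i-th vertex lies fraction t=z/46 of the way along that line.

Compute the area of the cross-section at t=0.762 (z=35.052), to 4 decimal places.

Cross-section at t=0.762: each vertex is (1-t)·p0[i] + t·p1[i].
  v1: (1-0.762)·(2.69,3.1) + 0.762·(2.35,0.24) = (2.4309,0.9207)
  v2: (1-0.762)·(-2.57,0.67) + 0.762·(0.1,-1.05) = (-0.5355,-0.6406)
  v3: (1-0.762)·(2.69,-3.57) + 0.762·(2.17,-2.81) = (2.2938,-2.9909)
Shoelace sum Σ(x_i·y_{i+1} − x_{i+1}·y_i):
  i=1: 2.4309·-0.6406 − -0.5355·0.9207 = -1.0644 (running -1.0644)
  i=2: -0.5355·-2.9909 − 2.2938·-0.6406 = +3.0710 (running +2.0066)
  i=3: 2.2938·0.9207 − 2.4309·-2.9909 = +9.3824 (running +11.3890)
Area = |Σ|/2 = |11.3890|/2 = 5.6945

Area at t=0.762: 5.6945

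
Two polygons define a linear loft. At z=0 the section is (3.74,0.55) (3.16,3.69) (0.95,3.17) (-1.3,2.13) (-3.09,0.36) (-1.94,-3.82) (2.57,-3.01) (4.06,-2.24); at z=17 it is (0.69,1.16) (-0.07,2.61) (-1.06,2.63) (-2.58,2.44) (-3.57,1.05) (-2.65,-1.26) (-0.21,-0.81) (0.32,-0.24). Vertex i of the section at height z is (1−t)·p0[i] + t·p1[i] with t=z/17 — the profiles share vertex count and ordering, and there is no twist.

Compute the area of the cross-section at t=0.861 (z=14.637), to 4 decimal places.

Cross-section at t=0.861: each vertex is (1-t)·p0[i] + t·p1[i].
  v1: (1-0.861)·(3.74,0.55) + 0.861·(0.69,1.16) = (1.1139,1.0752)
  v2: (1-0.861)·(3.16,3.69) + 0.861·(-0.07,2.61) = (0.3790,2.7601)
  v3: (1-0.861)·(0.95,3.17) + 0.861·(-1.06,2.63) = (-0.7806,2.7051)
  v4: (1-0.861)·(-1.3,2.13) + 0.861·(-2.58,2.44) = (-2.4021,2.3969)
  v5: (1-0.861)·(-3.09,0.36) + 0.861·(-3.57,1.05) = (-3.5033,0.9541)
  v6: (1-0.861)·(-1.94,-3.82) + 0.861·(-2.65,-1.26) = (-2.5513,-1.6158)
  v7: (1-0.861)·(2.57,-3.01) + 0.861·(-0.21,-0.81) = (0.1764,-1.1158)
  v8: (1-0.861)·(4.06,-2.24) + 0.861·(0.32,-0.24) = (0.8399,-0.5180)
Shoelace sum Σ(x_i·y_{i+1} − x_{i+1}·y_i):
  i=1: 1.1139·2.7601 − 0.3790·1.0752 = +2.6672 (running +2.6672)
  i=2: 0.3790·2.7051 − -0.7806·2.7601 = +3.1797 (running +5.8469)
  i=3: -0.7806·2.3969 − -2.4021·2.7051 = +4.6267 (running +10.4736)
  i=4: -2.4021·0.9541 − -3.5033·2.3969 = +6.1052 (running +16.5788)
  i=5: -3.5033·-1.6158 − -2.5513·0.9541 = +8.0949 (running +24.6738)
  i=6: -2.5513·-1.1158 − 0.1764·-1.6158 = +3.1318 (running +27.8056)
  i=7: 0.1764·-0.5180 − 0.8399·-1.1158 = +0.8457 (running +28.6513)
  i=8: 0.8399·1.0752 − 1.1139·-0.5180 = +1.4801 (running +30.1314)
Area = |Σ|/2 = |30.1314|/2 = 15.0657

Area at t=0.861: 15.0657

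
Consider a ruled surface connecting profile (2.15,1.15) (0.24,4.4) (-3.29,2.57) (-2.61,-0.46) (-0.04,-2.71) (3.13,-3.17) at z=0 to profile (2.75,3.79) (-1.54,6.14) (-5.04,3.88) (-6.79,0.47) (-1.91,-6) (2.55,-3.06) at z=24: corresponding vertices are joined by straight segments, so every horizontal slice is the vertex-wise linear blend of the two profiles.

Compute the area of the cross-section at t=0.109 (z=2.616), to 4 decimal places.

Cross-section at t=0.109: each vertex is (1-t)·p0[i] + t·p1[i].
  v1: (1-0.109)·(2.15,1.15) + 0.109·(2.75,3.79) = (2.2154,1.4378)
  v2: (1-0.109)·(0.24,4.4) + 0.109·(-1.54,6.14) = (0.0460,4.5897)
  v3: (1-0.109)·(-3.29,2.57) + 0.109·(-5.04,3.88) = (-3.4808,2.7128)
  v4: (1-0.109)·(-2.61,-0.46) + 0.109·(-6.79,0.47) = (-3.0656,-0.3586)
  v5: (1-0.109)·(-0.04,-2.71) + 0.109·(-1.91,-6) = (-0.2438,-3.0686)
  v6: (1-0.109)·(3.13,-3.17) + 0.109·(2.55,-3.06) = (3.0668,-3.1580)
Shoelace sum Σ(x_i·y_{i+1} − x_{i+1}·y_i):
  i=1: 2.2154·4.5897 − 0.0460·1.4378 = +10.1018 (running +10.1018)
  i=2: 0.0460·2.7128 − -3.4808·4.5897 = +16.1002 (running +26.2020)
  i=3: -3.4808·-0.3586 − -3.0656·2.7128 = +9.5647 (running +35.7667)
  i=4: -3.0656·-3.0686 − -0.2438·-0.3586 = +9.3197 (running +45.0864)
  i=5: -0.2438·-3.1580 − 3.0668·-3.0686 = +10.1808 (running +55.2672)
  i=6: 3.0668·1.4378 − 2.2154·-3.1580 = +11.4055 (running +66.6728)
Area = |Σ|/2 = |66.6728|/2 = 33.3364

Area at t=0.109: 33.3364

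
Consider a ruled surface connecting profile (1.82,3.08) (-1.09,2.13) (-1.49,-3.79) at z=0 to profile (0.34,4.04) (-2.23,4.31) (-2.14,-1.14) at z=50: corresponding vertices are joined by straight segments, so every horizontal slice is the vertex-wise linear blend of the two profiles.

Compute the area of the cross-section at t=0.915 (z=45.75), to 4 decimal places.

Area at t=0.915: 7.1299

Cross-section at t=0.915: each vertex is (1-t)·p0[i] + t·p1[i].
  v1: (1-0.915)·(1.82,3.08) + 0.915·(0.34,4.04) = (0.4658,3.9584)
  v2: (1-0.915)·(-1.09,2.13) + 0.915·(-2.23,4.31) = (-2.1331,4.1247)
  v3: (1-0.915)·(-1.49,-3.79) + 0.915·(-2.14,-1.14) = (-2.0848,-1.3652)
Shoelace sum Σ(x_i·y_{i+1} − x_{i+1}·y_i):
  i=1: 0.4658·4.1247 − -2.1331·3.9584 = +10.3649 (running +10.3649)
  i=2: -2.1331·-1.3652 − -2.0848·4.1247 = +11.5112 (running +21.8761)
  i=3: -2.0848·3.9584 − 0.4658·-1.3652 = -7.6163 (running +14.2598)
Area = |Σ|/2 = |14.2598|/2 = 7.1299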